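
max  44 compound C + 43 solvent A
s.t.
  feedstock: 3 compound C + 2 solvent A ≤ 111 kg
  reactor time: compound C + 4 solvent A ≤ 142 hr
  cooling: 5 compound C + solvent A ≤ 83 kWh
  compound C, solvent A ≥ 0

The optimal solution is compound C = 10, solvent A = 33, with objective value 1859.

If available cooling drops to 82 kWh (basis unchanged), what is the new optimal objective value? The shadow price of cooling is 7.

Δb = -1, so new z* = 1859 + (7)·(-1) = 1859 − 7 = 1852.

1852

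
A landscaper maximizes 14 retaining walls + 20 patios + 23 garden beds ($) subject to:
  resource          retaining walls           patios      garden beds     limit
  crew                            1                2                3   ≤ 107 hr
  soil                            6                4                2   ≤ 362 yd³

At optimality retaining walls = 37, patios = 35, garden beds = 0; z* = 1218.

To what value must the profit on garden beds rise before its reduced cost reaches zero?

26

Check each constraint at x*: crew 107/107 (tight); soil 362/362 (tight).
From A_Bᵀ y = c: 1·y_crew + 6·y_soil = 14; 2·y_crew + 4·y_soil = 20.
→ y_crew = 8 and y_soil = 1.
garden beds enters the basis when its profit ≥ yᵀa₃ = 8·3 + 1·2 = 26.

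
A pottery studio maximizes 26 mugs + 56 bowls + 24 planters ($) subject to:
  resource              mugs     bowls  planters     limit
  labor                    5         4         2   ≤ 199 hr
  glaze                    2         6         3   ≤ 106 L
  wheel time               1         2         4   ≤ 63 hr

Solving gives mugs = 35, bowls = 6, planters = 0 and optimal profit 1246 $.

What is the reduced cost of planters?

-4

Check each constraint at x*: labor 199/199 (tight); glaze 106/106 (tight); wheel time 47/63 (slack 16).
Since wheel time is not tight, its dual is 0.
The binding rows give the dual system: 5·y_labor + 2·y_glaze = 26 and 4·y_labor + 6·y_glaze = 56.
This yields shadow prices y_labor = 2, y_glaze = 8.
Reduced cost of planters: c₃ − yᵀa₃ = 24 − (2·2 + 8·3) = 24 − 28 = -4.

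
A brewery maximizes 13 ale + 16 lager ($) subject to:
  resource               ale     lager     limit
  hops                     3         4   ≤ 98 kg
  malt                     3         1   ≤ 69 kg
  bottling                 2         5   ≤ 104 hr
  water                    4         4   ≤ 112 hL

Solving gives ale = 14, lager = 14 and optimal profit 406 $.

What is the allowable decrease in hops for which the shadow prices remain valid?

Binding constraints: hops, water. The basis is B = [[3,4],[4,4]] with det -4.
Per unit decrease in hops, x* moves by d = (1, -1).
The basis stays optimal until malt becomes binding; allowable decrease = 6.5 kg.

6.5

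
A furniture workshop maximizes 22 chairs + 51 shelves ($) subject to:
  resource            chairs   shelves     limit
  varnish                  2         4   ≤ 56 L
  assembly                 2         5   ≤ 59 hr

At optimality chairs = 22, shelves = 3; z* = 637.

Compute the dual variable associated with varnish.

Check each constraint at x*: varnish 56/56 (tight); assembly 59/59 (tight).
The binding rows give the dual system: 2·y_varnish + 2·y_assembly = 22 and 4·y_varnish + 5·y_assembly = 51.
Solving: y_varnish = 4, y_assembly = 7.
Shadow price of varnish = 4.

4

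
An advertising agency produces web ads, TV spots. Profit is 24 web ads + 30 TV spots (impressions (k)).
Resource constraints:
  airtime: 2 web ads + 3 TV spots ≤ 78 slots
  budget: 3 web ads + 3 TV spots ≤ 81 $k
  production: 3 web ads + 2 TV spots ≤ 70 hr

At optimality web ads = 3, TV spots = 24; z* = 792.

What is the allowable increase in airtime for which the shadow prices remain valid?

3

Binding constraints: airtime, budget. The basis is B = [[2,3],[3,3]] with det -3.
Per unit increase in airtime, x* moves by d = (-1, 1).
The basis stays optimal until web ads reaches 0; allowable increase = 3 slots.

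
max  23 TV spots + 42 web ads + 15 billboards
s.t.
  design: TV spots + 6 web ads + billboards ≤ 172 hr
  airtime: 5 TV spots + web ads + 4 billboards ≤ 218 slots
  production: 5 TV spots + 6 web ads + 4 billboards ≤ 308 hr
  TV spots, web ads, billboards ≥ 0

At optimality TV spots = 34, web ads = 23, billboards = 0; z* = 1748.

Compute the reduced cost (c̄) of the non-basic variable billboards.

Binding: design and production. Non-binding: airtime (25 unused).
By complementary slackness, y = 0 for the non-binding constraint.
Dual feasibility on the basic columns requires 1·y_design + 5·y_production = 23, 6·y_design + 6·y_production = 42.
Solving: y_design = 3, y_production = 4.
Reduced cost of billboards: c₃ − yᵀa₃ = 15 − (3·1 + 4·4) = 15 − 19 = -4.

-4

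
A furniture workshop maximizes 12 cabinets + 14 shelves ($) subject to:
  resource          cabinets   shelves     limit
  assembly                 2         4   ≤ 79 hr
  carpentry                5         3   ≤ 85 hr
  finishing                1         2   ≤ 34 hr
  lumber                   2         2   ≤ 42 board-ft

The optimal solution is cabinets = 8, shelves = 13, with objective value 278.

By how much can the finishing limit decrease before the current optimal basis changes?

Binding constraints: finishing, lumber. The basis is B = [[1,2],[2,2]] with det -2.
Per unit decrease in finishing, x* moves by d = (1, -1).
The basis stays optimal until carpentry becomes binding; allowable decrease = 3 hr.

3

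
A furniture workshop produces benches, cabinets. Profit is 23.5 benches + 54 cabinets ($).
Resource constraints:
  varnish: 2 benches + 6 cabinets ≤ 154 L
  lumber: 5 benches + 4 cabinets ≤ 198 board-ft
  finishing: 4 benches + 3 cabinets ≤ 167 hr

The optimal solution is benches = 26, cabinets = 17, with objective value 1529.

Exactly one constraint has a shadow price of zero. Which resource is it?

finishing

varnish: 154/154 (binding)
lumber: 198/198 (binding)
finishing: 155/167 (slack 12)
By complementary slackness, a constraint with positive slack has shadow price 0 → finishing.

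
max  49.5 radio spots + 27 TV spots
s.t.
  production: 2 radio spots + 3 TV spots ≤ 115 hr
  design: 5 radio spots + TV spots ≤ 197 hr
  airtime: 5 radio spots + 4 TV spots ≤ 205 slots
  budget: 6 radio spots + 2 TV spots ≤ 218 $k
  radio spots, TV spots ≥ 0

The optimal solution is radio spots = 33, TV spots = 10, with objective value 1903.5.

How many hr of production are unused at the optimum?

production used = 2·33 + 3·10 = 96; slack = 115 − 96 = 19.

19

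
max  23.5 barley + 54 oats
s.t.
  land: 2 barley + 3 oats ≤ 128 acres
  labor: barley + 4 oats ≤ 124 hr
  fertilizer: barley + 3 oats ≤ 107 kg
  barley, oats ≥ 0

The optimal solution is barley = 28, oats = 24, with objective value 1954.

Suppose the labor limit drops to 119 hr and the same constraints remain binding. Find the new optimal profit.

1916.5

Binding: land and labor. Non-binding: fertilizer (7 unused).
By complementary slackness, y = 0 for the non-binding constraint.
From A_Bᵀ y = c: 2·y_land + 1·y_labor = 23.5; 3·y_land + 4·y_labor = 54.
→ y_land = 8 and y_labor = 7.5.
Δz = y_labor·Δb = 7.5 × (-5) = -37.5, so new z* = 1954 − 37.5 = 1916.5.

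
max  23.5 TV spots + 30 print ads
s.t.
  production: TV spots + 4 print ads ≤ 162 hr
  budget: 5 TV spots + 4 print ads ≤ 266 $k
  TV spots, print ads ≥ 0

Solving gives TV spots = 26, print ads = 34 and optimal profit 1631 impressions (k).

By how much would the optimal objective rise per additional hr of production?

3.5

At the optimum: production uses 162 of 162 (binding); budget uses 266 of 266 (binding).
From A_Bᵀ y = c: 1·y_production + 5·y_budget = 23.5; 4·y_production + 4·y_budget = 30.
→ y_production = 3.5 and y_budget = 4.
Shadow price of production = 3.5.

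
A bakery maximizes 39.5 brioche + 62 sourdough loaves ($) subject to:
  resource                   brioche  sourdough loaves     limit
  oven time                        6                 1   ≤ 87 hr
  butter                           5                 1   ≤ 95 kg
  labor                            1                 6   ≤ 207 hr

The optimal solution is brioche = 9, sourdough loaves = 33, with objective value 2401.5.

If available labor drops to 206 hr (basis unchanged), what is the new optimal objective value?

2392

Check each constraint at x*: oven time 87/87 (tight); butter 78/95 (slack 17); labor 207/207 (tight).
By complementary slackness, y = 0 for the non-binding constraint.
From A_Bᵀ y = c: 6·y_oven time + 1·y_labor = 39.5; 1·y_oven time + 6·y_labor = 62.
This yields shadow prices y_oven time = 5, y_labor = 9.5.
Δz = y_labor·Δb = 9.5 × (-1) = -9.5, so new z* = 2401.5 − 9.5 = 2392.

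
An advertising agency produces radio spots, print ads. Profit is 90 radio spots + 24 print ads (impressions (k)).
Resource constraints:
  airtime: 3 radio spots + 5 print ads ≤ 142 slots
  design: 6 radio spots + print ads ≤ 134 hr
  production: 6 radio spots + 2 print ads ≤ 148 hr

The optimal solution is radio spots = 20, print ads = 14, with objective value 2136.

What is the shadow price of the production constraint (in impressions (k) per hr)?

9

Binding: design and production. Non-binding: airtime (12 unused).
Since airtime is not tight, its dual is 0.
From A_Bᵀ y = c: 6·y_design + 6·y_production = 90; 1·y_design + 2·y_production = 24.
This yields shadow prices y_design = 6, y_production = 9.
Shadow price of production = 9.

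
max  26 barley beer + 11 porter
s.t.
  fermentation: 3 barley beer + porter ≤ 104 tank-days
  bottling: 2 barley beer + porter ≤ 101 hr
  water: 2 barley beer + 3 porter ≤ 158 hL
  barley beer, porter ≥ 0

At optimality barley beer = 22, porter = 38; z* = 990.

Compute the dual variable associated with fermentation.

8

Binding: fermentation and water. Non-binding: bottling (19 unused).
Since bottling is not tight, its dual is 0.
From A_Bᵀ y = c: 3·y_fermentation + 2·y_water = 26; 1·y_fermentation + 3·y_water = 11.
→ y_fermentation = 8 and y_water = 1.
Shadow price of fermentation = 8.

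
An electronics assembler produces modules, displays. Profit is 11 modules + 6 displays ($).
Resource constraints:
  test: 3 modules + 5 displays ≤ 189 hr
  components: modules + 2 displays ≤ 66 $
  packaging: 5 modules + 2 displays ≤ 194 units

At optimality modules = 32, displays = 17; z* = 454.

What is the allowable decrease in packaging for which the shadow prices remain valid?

Binding constraints: components, packaging. The basis is B = [[1,2],[5,2]] with det -8.
Per unit decrease in packaging, x* moves by d = (-0.25, 0.125).
The basis stays optimal until modules reaches 0; allowable decrease = 128 units.

128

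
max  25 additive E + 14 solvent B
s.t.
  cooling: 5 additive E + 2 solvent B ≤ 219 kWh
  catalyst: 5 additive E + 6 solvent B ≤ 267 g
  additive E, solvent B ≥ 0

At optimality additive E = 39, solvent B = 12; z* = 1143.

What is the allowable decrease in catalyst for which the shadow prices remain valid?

48

Binding constraints: cooling, catalyst. The basis is B = [[5,2],[5,6]] with det 20.
Per unit decrease in catalyst, x* moves by d = (0.1, -0.25).
The basis stays optimal until solvent B reaches 0; allowable decrease = 48 g.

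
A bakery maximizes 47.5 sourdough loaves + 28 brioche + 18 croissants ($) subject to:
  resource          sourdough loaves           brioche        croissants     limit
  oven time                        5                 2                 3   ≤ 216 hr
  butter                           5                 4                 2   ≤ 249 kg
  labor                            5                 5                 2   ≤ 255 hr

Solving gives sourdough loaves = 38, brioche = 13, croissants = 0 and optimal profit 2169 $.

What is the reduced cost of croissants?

-7.5

At the optimum: oven time uses 216 of 216 (binding); butter uses 242 of 249 (slack = 7); labor uses 255 of 255 (binding).
Since butter is not tight, its dual is 0.
The binding rows give the dual system: 5·y_oven time + 5·y_labor = 47.5 and 2·y_oven time + 5·y_labor = 28.
Solving: y_oven time = 6.5, y_labor = 3.
Reduced cost of croissants: c₃ − yᵀa₃ = 18 − (6.5·3 + 3·2) = 18 − 25.5 = -7.5.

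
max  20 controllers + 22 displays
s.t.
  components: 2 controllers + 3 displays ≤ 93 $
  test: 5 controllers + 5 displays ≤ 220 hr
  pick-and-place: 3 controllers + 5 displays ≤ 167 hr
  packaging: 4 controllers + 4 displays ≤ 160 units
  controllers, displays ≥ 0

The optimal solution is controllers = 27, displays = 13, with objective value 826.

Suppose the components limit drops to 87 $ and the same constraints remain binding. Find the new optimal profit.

814

Binding: components and packaging. Non-binding: test (20 unused), pick-and-place (21 unused).
Since test, pick-and-place are not tight, their duals are 0.
Dual feasibility on the basic columns requires 2·y_components + 4·y_packaging = 20, 3·y_components + 4·y_packaging = 22.
Solving: y_components = 2, y_packaging = 4.
Δz = y_components·Δb = 2 × (-6) = -12, so new z* = 826 − 12 = 814.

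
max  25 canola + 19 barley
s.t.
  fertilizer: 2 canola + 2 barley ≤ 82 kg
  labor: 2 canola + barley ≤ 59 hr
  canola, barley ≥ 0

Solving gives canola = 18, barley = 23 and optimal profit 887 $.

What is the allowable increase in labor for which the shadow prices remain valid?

23

Binding constraints: fertilizer, labor. The basis is B = [[2,2],[2,1]] with det -2.
Per unit increase in labor, x* moves by d = (1, -1).
The basis stays optimal until barley reaches 0; allowable increase = 23 hr.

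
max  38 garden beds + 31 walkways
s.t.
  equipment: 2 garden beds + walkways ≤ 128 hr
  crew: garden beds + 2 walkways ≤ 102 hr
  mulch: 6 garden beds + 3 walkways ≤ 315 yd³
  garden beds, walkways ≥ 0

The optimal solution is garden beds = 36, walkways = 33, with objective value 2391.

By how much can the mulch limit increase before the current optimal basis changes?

Binding constraints: crew, mulch. The basis is B = [[1,2],[6,3]] with det -9.
Per unit increase in mulch, x* moves by d = (0.2222, -0.1111).
The basis stays optimal until equipment becomes binding; allowable increase = 69 yd³.

69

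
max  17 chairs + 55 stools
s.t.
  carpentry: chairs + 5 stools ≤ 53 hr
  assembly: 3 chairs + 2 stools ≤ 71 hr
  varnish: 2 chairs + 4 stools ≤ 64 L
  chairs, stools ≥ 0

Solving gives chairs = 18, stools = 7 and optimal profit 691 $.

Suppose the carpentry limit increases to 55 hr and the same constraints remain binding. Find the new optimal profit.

Binding: carpentry and varnish. Non-binding: assembly (3 unused).
Since assembly is not tight, its dual is 0.
The binding rows give the dual system: 1·y_carpentry + 2·y_varnish = 17 and 5·y_carpentry + 4·y_varnish = 55.
→ y_carpentry = 7 and y_varnish = 5.
Δz = y_carpentry·Δb = 7 × (2) = 14, so new z* = 691 + 14 = 705.

705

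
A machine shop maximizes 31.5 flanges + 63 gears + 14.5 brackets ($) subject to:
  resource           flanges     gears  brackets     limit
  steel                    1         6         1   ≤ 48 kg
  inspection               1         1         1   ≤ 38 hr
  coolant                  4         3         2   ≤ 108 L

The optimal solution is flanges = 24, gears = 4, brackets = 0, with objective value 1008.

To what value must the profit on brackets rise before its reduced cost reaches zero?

19.5

Check each constraint at x*: steel 48/48 (tight); inspection 28/38 (slack 10); coolant 108/108 (tight).
Since inspection is not tight, its dual is 0.
The binding rows give the dual system: 1·y_steel + 4·y_coolant = 31.5 and 6·y_steel + 3·y_coolant = 63.
→ y_steel = 7.5 and y_coolant = 6.
brackets enters the basis when its profit ≥ yᵀa₃ = 7.5·1 + 6·2 = 19.5.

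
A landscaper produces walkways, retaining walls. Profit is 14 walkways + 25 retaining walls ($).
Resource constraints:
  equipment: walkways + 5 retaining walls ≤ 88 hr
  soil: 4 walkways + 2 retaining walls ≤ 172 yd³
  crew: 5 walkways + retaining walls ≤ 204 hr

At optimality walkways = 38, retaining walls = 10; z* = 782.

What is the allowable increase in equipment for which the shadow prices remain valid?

Binding constraints: equipment, soil. The basis is B = [[1,5],[4,2]] with det -18.
Per unit increase in equipment, x* moves by d = (-0.1111, 0.2222).
The basis stays optimal until walkways reaches 0; allowable increase = 342 hr.

342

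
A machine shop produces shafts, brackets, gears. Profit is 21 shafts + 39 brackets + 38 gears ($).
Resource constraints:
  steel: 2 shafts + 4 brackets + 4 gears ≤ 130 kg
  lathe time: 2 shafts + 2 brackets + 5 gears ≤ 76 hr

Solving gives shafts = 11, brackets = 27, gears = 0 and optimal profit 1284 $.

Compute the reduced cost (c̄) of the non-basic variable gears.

Check each constraint at x*: steel 130/130 (tight); lathe time 76/76 (tight).
Dual feasibility on the basic columns requires 2·y_steel + 2·y_lathe time = 21, 4·y_steel + 2·y_lathe time = 39.
Solving: y_steel = 9, y_lathe time = 1.5.
Reduced cost of gears: c₃ − yᵀa₃ = 38 − (9·4 + 1.5·5) = 38 − 43.5 = -5.5.

-5.5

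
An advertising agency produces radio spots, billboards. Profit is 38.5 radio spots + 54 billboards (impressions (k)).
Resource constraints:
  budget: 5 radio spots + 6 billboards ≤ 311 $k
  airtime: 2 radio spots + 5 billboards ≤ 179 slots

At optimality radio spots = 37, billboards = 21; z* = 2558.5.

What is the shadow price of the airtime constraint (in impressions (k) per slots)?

3

At the optimum: budget uses 311 of 311 (binding); airtime uses 179 of 179 (binding).
Dual feasibility on the basic columns requires 5·y_budget + 2·y_airtime = 38.5, 6·y_budget + 5·y_airtime = 54.
→ y_budget = 6.5 and y_airtime = 3.
Shadow price of airtime = 3.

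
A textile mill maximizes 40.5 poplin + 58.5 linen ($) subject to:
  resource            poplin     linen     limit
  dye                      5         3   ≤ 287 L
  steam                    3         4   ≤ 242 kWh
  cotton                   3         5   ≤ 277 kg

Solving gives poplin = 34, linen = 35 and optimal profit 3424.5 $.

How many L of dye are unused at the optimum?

12

dye used = 5·34 + 3·35 = 275; slack = 287 − 275 = 12.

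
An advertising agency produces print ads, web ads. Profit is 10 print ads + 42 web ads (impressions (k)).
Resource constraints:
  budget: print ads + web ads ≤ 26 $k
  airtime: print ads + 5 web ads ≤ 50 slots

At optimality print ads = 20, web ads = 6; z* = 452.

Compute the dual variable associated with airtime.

8

At the optimum: budget uses 26 of 26 (binding); airtime uses 50 of 50 (binding).
Dual feasibility on the basic columns requires 1·y_budget + 1·y_airtime = 10, 1·y_budget + 5·y_airtime = 42.
Solving: y_budget = 2, y_airtime = 8.
Shadow price of airtime = 8.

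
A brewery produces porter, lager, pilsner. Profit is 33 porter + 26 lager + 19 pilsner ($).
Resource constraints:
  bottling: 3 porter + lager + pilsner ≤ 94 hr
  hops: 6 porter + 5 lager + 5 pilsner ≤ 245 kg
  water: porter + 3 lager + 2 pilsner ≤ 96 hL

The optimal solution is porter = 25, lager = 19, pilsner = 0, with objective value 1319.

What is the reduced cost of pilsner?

Binding: bottling and hops. Non-binding: water (14 unused).
Slack constraints have shadow price 0 (complementary slackness).
The binding rows give the dual system: 3·y_bottling + 6·y_hops = 33 and 1·y_bottling + 5·y_hops = 26.
→ y_bottling = 1 and y_hops = 5.
Reduced cost of pilsner: c₃ − yᵀa₃ = 19 − (1·1 + 5·5) = 19 − 26 = -7.

-7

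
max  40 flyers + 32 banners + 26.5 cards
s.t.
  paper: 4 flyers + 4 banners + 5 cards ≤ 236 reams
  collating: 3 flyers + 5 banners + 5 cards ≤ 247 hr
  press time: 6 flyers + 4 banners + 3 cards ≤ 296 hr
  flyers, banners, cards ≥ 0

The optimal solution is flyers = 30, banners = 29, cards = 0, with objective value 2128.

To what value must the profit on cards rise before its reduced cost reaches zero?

Binding: paper and press time. Non-binding: collating (12 unused).
Since collating is not tight, its dual is 0.
From A_Bᵀ y = c: 4·y_paper + 6·y_press time = 40; 4·y_paper + 4·y_press time = 32.
→ y_paper = 4 and y_press time = 4.
cards enters the basis when its profit ≥ yᵀa₃ = 4·5 + 4·3 = 32.

32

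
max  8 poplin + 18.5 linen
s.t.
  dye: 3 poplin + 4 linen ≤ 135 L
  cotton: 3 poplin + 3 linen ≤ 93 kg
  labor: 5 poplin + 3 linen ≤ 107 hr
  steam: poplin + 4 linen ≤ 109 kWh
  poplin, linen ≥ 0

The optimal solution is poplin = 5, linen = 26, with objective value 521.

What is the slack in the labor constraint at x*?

labor used = 5·5 + 3·26 = 103; slack = 107 − 103 = 4.

4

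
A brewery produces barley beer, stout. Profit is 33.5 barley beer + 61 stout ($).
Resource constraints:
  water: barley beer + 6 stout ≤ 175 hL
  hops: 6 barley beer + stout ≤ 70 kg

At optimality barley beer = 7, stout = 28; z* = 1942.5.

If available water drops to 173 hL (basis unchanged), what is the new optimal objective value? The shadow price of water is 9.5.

Δb = -2, so new z* = 1942.5 + (9.5)·(-2) = 1942.5 − 19 = 1923.5.

1923.5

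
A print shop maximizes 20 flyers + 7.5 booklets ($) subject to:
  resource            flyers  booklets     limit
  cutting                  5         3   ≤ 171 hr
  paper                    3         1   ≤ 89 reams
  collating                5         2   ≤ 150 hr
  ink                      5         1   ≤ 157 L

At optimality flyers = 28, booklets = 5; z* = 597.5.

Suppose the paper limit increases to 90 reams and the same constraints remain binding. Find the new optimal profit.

Binding: paper and collating. Non-binding: cutting (16 unused), ink (12 unused).
Since cutting, ink are not tight, their duals are 0.
The binding rows give the dual system: 3·y_paper + 5·y_collating = 20 and 1·y_paper + 2·y_collating = 7.5.
This yields shadow prices y_paper = 2.5, y_collating = 2.5.
Δz = y_paper·Δb = 2.5 × (1) = 2.5, so new z* = 597.5 + 2.5 = 600.

600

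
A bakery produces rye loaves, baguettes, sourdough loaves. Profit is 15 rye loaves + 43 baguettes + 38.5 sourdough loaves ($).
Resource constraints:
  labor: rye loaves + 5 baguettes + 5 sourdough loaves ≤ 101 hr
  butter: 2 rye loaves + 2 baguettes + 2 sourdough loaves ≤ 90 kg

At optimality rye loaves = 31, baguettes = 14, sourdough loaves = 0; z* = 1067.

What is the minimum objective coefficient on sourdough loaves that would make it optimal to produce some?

Both labor and butter are binding at x*.
The binding rows give the dual system: 1·y_labor + 2·y_butter = 15 and 5·y_labor + 2·y_butter = 43.
This yields shadow prices y_labor = 7, y_butter = 4.
sourdough loaves enters the basis when its profit ≥ yᵀa₃ = 7·5 + 4·2 = 43.

43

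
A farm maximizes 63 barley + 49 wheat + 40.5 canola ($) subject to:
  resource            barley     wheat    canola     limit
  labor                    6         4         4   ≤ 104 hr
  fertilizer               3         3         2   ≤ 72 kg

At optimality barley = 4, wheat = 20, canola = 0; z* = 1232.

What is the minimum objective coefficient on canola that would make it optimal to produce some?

42

At the optimum: labor uses 104 of 104 (binding); fertilizer uses 72 of 72 (binding).
Dual feasibility on the basic columns requires 6·y_labor + 3·y_fertilizer = 63, 4·y_labor + 3·y_fertilizer = 49.
→ y_labor = 7 and y_fertilizer = 7.
canola enters the basis when its profit ≥ yᵀa₃ = 7·4 + 7·2 = 42.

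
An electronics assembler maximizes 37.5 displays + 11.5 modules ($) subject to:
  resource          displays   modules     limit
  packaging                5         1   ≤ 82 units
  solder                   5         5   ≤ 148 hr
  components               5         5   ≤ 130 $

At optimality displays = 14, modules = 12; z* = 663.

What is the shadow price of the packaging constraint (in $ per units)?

At the optimum: packaging uses 82 of 82 (binding); solder uses 130 of 148 (slack = 18); components uses 130 of 130 (binding).
Slack constraints have shadow price 0 (complementary slackness).
Dual feasibility on the basic columns requires 5·y_packaging + 5·y_components = 37.5, 1·y_packaging + 5·y_components = 11.5.
→ y_packaging = 6.5 and y_components = 1.
Shadow price of packaging = 6.5.

6.5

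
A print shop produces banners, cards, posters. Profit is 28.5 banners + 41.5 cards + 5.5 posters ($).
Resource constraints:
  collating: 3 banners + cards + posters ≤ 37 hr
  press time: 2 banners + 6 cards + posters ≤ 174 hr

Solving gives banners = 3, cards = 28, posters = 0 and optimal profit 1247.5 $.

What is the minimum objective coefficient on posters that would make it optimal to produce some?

11.5

Check each constraint at x*: collating 37/37 (tight); press time 174/174 (tight).
From A_Bᵀ y = c: 3·y_collating + 2·y_press time = 28.5; 1·y_collating + 6·y_press time = 41.5.
Solving: y_collating = 5.5, y_press time = 6.
posters enters the basis when its profit ≥ yᵀa₃ = 5.5·1 + 6·1 = 11.5.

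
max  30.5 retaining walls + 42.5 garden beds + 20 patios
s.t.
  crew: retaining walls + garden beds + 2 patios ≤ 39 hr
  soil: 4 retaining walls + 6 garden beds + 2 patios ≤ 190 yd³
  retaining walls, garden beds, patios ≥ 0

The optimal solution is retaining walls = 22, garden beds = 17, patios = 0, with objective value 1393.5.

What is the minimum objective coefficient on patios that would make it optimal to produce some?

25

Both crew and soil are binding at x*.
From A_Bᵀ y = c: 1·y_crew + 4·y_soil = 30.5; 1·y_crew + 6·y_soil = 42.5.
→ y_crew = 6.5 and y_soil = 6.
patios enters the basis when its profit ≥ yᵀa₃ = 6.5·2 + 6·2 = 25.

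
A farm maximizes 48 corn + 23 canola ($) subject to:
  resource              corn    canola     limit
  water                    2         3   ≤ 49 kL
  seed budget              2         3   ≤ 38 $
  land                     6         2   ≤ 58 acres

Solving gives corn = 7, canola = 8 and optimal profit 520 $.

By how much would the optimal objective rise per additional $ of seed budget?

3

At the optimum: water uses 38 of 49 (slack = 11); seed budget uses 38 of 38 (binding); land uses 58 of 58 (binding).
By complementary slackness, y = 0 for the non-binding constraint.
The binding rows give the dual system: 2·y_seed budget + 6·y_land = 48 and 3·y_seed budget + 2·y_land = 23.
Solving: y_seed budget = 3, y_land = 7.
Shadow price of seed budget = 3.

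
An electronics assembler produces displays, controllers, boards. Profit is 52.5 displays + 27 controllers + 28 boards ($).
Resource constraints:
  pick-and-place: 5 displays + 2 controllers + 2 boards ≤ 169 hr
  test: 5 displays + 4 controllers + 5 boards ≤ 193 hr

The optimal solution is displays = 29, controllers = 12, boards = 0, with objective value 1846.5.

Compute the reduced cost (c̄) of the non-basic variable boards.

-2

At the optimum: pick-and-place uses 169 of 169 (binding); test uses 193 of 193 (binding).
The binding rows give the dual system: 5·y_pick-and-place + 5·y_test = 52.5 and 2·y_pick-and-place + 4·y_test = 27.
This yields shadow prices y_pick-and-place = 7.5, y_test = 3.
Reduced cost of boards: c₃ − yᵀa₃ = 28 − (7.5·2 + 3·5) = 28 − 30 = -2.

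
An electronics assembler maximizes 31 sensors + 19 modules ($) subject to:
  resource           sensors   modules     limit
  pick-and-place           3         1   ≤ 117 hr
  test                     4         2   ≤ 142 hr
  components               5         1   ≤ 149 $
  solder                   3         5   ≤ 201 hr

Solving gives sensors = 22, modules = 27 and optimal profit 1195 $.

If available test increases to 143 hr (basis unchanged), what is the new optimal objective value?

Check each constraint at x*: pick-and-place 93/117 (slack 24); test 142/142 (tight); components 137/149 (slack 12); solder 201/201 (tight).
By complementary slackness, y = 0 for the non-binding constraints.
Dual feasibility on the basic columns requires 4·y_test + 3·y_solder = 31, 2·y_test + 5·y_solder = 19.
Solving: y_test = 7, y_solder = 1.
Δz = y_test·Δb = 7 × (1) = 7, so new z* = 1195 + 7 = 1202.

1202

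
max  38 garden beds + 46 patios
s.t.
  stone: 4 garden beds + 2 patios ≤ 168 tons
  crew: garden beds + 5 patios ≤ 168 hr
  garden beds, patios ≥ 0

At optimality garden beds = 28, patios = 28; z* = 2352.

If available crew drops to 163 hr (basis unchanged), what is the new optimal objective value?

2322

At the optimum: stone uses 168 of 168 (binding); crew uses 168 of 168 (binding).
The binding rows give the dual system: 4·y_stone + 1·y_crew = 38 and 2·y_stone + 5·y_crew = 46.
→ y_stone = 8 and y_crew = 6.
Δz = y_crew·Δb = 6 × (-5) = -30, so new z* = 2352 − 30 = 2322.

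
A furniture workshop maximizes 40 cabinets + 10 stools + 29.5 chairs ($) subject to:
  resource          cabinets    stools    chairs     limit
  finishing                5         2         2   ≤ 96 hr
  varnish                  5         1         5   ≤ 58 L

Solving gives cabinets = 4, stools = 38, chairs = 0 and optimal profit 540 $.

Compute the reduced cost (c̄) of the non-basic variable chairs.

At the optimum: finishing uses 96 of 96 (binding); varnish uses 58 of 58 (binding).
The binding rows give the dual system: 5·y_finishing + 5·y_varnish = 40 and 2·y_finishing + 1·y_varnish = 10.
This yields shadow prices y_finishing = 2, y_varnish = 6.
Reduced cost of chairs: c₃ − yᵀa₃ = 29.5 − (2·2 + 6·5) = 29.5 − 34 = -4.5.

-4.5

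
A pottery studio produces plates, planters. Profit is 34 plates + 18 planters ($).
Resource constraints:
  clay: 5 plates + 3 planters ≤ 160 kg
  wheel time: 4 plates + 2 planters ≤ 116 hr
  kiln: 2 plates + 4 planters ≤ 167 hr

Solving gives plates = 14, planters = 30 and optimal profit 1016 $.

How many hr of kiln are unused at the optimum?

kiln used = 2·14 + 4·30 = 148; slack = 167 − 148 = 19.

19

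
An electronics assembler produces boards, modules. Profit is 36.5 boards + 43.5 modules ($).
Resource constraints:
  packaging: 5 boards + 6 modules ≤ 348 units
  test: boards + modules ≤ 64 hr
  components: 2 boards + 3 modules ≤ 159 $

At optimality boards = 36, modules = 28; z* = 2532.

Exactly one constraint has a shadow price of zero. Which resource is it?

packaging: 348/348 (binding)
test: 64/64 (binding)
components: 156/159 (slack 3)
By complementary slackness, a constraint with positive slack has shadow price 0 → components.

components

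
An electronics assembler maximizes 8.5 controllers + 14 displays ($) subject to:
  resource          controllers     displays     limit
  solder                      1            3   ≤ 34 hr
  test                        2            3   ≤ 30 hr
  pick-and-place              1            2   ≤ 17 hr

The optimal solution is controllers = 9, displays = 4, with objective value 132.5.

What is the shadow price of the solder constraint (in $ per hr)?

Binding: test and pick-and-place. Non-binding: solder (13 unused).
Since solder is not tight, its dual is 0.
The binding rows give the dual system: 2·y_test + 1·y_pick-and-place = 8.5 and 3·y_test + 2·y_pick-and-place = 14.
This yields shadow prices y_test = 3, y_pick-and-place = 2.5.
Shadow price of solder = 0.

0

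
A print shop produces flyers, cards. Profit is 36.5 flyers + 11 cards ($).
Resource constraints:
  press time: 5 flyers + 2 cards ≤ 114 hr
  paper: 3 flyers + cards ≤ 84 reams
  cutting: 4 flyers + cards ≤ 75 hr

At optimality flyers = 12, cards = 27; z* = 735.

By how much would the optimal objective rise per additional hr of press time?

2.5

Check each constraint at x*: press time 114/114 (tight); paper 63/84 (slack 21); cutting 75/75 (tight).
Slack constraints have shadow price 0 (complementary slackness).
The binding rows give the dual system: 5·y_press time + 4·y_cutting = 36.5 and 2·y_press time + 1·y_cutting = 11.
This yields shadow prices y_press time = 2.5, y_cutting = 6.
Shadow price of press time = 2.5.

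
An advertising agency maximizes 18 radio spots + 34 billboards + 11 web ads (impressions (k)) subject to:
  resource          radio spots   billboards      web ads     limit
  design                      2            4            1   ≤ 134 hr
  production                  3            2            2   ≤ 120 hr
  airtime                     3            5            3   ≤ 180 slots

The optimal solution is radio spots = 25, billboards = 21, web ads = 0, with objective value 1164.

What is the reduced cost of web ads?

At the optimum: design uses 134 of 134 (binding); production uses 117 of 120 (slack = 3); airtime uses 180 of 180 (binding).
By complementary slackness, y = 0 for the non-binding constraint.
From A_Bᵀ y = c: 2·y_design + 3·y_airtime = 18; 4·y_design + 5·y_airtime = 34.
This yields shadow prices y_design = 6, y_airtime = 2.
Reduced cost of web ads: c₃ − yᵀa₃ = 11 − (6·1 + 2·3) = 11 − 12 = -1.

-1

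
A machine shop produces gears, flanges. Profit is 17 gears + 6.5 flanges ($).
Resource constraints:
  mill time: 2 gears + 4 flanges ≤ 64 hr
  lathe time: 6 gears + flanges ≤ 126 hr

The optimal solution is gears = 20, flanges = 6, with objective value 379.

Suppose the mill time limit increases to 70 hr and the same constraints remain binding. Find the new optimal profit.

Check each constraint at x*: mill time 64/64 (tight); lathe time 126/126 (tight).
From A_Bᵀ y = c: 2·y_mill time + 6·y_lathe time = 17; 4·y_mill time + 1·y_lathe time = 6.5.
Solving: y_mill time = 1, y_lathe time = 2.5.
Δz = y_mill time·Δb = 1 × (6) = 6, so new z* = 379 + 6 = 385.

385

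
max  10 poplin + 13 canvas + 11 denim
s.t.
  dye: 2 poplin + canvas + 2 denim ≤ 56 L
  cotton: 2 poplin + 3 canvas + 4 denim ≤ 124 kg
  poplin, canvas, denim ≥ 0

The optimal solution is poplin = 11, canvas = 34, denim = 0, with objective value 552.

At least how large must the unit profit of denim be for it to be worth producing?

Check each constraint at x*: dye 56/56 (tight); cotton 124/124 (tight).
From A_Bᵀ y = c: 2·y_dye + 2·y_cotton = 10; 1·y_dye + 3·y_cotton = 13.
→ y_dye = 1 and y_cotton = 4.
denim enters the basis when its profit ≥ yᵀa₃ = 1·2 + 4·4 = 18.

18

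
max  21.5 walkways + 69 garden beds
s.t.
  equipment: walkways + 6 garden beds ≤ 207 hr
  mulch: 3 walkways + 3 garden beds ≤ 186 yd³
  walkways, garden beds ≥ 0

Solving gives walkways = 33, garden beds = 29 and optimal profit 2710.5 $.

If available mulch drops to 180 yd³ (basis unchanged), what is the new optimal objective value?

2686.5

Check each constraint at x*: equipment 207/207 (tight); mulch 186/186 (tight).
Dual feasibility on the basic columns requires 1·y_equipment + 3·y_mulch = 21.5, 6·y_equipment + 3·y_mulch = 69.
This yields shadow prices y_equipment = 9.5, y_mulch = 4.
Δz = y_mulch·Δb = 4 × (-6) = -24, so new z* = 2710.5 − 24 = 2686.5.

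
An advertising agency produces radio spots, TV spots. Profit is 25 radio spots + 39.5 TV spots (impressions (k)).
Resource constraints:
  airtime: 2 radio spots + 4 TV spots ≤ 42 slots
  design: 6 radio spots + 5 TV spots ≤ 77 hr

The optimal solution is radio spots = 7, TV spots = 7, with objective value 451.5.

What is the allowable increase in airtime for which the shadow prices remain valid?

Binding constraints: airtime, design. The basis is B = [[2,4],[6,5]] with det -14.
Per unit increase in airtime, x* moves by d = (-0.3571, 0.4286).
The basis stays optimal until radio spots reaches 0; allowable increase = 19.6 slots.

19.6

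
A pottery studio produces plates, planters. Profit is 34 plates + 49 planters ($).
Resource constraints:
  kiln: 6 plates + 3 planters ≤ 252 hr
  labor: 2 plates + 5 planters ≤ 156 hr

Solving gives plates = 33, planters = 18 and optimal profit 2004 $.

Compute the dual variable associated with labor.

8

Check each constraint at x*: kiln 252/252 (tight); labor 156/156 (tight).
From A_Bᵀ y = c: 6·y_kiln + 2·y_labor = 34; 3·y_kiln + 5·y_labor = 49.
→ y_kiln = 3 and y_labor = 8.
Shadow price of labor = 8.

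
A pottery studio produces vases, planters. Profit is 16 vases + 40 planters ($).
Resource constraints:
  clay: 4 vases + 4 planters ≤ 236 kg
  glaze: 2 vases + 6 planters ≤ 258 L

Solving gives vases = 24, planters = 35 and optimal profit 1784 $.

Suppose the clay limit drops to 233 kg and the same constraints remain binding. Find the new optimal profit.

At the optimum: clay uses 236 of 236 (binding); glaze uses 258 of 258 (binding).
From A_Bᵀ y = c: 4·y_clay + 2·y_glaze = 16; 4·y_clay + 6·y_glaze = 40.
Solving: y_clay = 1, y_glaze = 6.
Δz = y_clay·Δb = 1 × (-3) = -3, so new z* = 1784 − 3 = 1781.

1781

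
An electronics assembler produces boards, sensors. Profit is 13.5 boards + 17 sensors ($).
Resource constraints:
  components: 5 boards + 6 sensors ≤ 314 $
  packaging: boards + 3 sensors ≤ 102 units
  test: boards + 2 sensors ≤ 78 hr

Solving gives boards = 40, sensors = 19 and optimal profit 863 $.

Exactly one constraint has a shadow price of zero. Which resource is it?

packaging

components: 314/314 (binding)
packaging: 97/102 (slack 5)
test: 78/78 (binding)
By complementary slackness, a constraint with positive slack has shadow price 0 → packaging.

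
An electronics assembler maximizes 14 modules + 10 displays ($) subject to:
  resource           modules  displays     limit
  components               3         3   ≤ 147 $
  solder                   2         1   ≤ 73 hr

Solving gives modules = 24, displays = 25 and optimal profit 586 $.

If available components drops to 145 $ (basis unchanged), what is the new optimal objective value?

At the optimum: components uses 147 of 147 (binding); solder uses 73 of 73 (binding).
From A_Bᵀ y = c: 3·y_components + 2·y_solder = 14; 3·y_components + 1·y_solder = 10.
→ y_components = 2 and y_solder = 4.
Δz = y_components·Δb = 2 × (-2) = -4, so new z* = 586 − 4 = 582.

582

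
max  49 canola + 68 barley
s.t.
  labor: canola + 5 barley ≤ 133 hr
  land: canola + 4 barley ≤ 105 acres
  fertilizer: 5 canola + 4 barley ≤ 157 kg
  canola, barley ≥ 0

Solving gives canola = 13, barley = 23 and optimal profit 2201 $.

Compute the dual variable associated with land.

9

Check each constraint at x*: labor 128/133 (slack 5); land 105/105 (tight); fertilizer 157/157 (tight).
By complementary slackness, y = 0 for the non-binding constraint.
The binding rows give the dual system: 1·y_land + 5·y_fertilizer = 49 and 4·y_land + 4·y_fertilizer = 68.
This yields shadow prices y_land = 9, y_fertilizer = 8.
Shadow price of land = 9.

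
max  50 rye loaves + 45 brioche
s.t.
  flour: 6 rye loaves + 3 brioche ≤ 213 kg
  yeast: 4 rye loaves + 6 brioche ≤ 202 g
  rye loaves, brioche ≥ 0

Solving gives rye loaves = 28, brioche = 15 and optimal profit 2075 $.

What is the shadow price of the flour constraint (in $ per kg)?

Both flour and yeast are binding at x*.
Dual feasibility on the basic columns requires 6·y_flour + 4·y_yeast = 50, 3·y_flour + 6·y_yeast = 45.
→ y_flour = 5 and y_yeast = 5.
Shadow price of flour = 5.

5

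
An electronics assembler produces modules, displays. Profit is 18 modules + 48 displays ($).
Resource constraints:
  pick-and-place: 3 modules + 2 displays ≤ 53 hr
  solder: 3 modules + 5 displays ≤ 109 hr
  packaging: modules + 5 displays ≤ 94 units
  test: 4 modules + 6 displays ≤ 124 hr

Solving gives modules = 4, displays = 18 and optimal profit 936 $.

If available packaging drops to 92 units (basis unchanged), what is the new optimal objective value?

At the optimum: pick-and-place uses 48 of 53 (slack = 5); solder uses 102 of 109 (slack = 7); packaging uses 94 of 94 (binding); test uses 124 of 124 (binding).
Since pick-and-place, solder are not tight, their duals are 0.
From A_Bᵀ y = c: 1·y_packaging + 4·y_test = 18; 5·y_packaging + 6·y_test = 48.
→ y_packaging = 6 and y_test = 3.
Δz = y_packaging·Δb = 6 × (-2) = -12, so new z* = 936 − 12 = 924.

924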